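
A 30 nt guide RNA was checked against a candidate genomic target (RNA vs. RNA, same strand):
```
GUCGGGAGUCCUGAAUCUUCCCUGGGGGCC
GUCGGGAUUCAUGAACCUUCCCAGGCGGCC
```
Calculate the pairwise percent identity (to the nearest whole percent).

83%

5 positions differ (8, 11, 16, 23, 26), so 25 of 30 match: 25/30 = 83.33%.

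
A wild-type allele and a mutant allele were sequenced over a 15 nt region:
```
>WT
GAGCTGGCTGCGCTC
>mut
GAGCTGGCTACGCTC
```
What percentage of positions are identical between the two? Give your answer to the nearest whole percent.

93%

Mismatch at position 10 (1-based): 1 of 15.
Identical positions: 14/15 = 93.33% → 93%.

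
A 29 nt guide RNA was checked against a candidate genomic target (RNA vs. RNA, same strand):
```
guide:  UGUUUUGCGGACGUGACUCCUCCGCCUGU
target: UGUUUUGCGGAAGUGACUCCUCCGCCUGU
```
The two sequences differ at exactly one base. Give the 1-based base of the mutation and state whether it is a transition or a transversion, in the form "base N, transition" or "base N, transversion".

base 12, transversion

The sequences differ only at base 12: C→A (pyrimidine→purine), a transversion.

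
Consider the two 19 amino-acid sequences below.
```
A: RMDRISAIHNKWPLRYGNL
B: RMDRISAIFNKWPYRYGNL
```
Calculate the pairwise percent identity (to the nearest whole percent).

89%

Mismatches at positions 9, 14 (1-based): 2 of 19.
Identical positions: 17/19 = 89.47% → 89%.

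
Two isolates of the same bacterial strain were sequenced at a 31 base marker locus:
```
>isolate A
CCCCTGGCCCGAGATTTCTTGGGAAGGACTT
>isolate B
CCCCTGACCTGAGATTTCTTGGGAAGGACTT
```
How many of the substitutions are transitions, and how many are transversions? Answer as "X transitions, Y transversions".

Transitions (purine↔purine or pyrimidine↔pyrimidine): 7 G→A, 10 C→T.
Transversions (purine↔pyrimidine): none.

2 transitions, 0 transversions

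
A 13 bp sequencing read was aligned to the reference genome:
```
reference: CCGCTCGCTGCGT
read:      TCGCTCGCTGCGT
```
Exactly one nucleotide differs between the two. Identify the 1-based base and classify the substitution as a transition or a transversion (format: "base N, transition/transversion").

Base 1 changes C→T. C is a pyrimidine and T is a pyrimidine, so this is a transition.

base 1, transition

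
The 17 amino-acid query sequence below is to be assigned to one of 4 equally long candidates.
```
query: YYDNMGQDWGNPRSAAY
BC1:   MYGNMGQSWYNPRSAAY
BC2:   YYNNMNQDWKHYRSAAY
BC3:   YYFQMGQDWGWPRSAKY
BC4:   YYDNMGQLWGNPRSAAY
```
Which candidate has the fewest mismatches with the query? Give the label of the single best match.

BC4

Hamming distances to query — BC1: 4; BC2: 5; BC3: 4; BC4: 1.
Smallest is BC4 with 1 mismatch.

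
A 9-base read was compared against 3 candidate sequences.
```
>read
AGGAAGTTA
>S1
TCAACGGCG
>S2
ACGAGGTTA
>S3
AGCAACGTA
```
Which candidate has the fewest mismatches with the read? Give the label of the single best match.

S1 differs at 7 positions; S2 differs at 2 positions; S3 differs at 3 positions. The closest is S2.

S2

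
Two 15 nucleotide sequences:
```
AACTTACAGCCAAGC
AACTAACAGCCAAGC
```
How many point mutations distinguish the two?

1

Mismatches (1-based): base 5: T→A.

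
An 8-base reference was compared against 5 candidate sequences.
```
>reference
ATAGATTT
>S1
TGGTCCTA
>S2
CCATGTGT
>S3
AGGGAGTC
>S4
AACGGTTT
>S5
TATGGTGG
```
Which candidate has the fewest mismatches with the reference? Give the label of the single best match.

S4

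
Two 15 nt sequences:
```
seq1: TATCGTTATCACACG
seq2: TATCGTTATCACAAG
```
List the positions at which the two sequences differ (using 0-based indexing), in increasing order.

13

Differences at position 13 (C→A).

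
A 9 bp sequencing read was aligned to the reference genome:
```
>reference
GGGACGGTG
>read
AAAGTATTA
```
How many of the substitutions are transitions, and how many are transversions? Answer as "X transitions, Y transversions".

7 transitions, 1 transversion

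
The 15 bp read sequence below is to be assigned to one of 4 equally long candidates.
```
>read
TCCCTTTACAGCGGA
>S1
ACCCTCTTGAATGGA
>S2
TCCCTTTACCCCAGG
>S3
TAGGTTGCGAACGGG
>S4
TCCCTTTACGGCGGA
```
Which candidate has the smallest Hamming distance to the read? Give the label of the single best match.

S4

Hamming distances to read — S1: 6; S2: 4; S3: 8; S4: 1.
Smallest is S4 with 1 mismatch.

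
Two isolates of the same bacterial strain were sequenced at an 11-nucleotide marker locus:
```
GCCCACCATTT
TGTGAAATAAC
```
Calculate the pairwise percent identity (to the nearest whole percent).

10 positions differ (1, 2, 3, 4, 6, 7, 8, 9, 10, 11), so 1 of 11 match: 1/11 = 9.091%.

9%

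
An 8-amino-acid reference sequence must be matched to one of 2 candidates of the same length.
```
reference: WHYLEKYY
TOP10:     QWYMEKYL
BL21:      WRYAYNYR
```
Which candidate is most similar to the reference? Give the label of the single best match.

TOP10

TOP10 differs at 4 positions; BL21 differs at 5 positions. The closest is TOP10.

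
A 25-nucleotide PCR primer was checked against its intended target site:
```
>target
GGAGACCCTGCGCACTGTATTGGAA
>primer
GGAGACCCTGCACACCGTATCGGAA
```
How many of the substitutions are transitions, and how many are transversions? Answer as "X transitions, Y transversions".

3 transitions, 0 transversions

Mismatches (1-based):
base 12: G→A (purine→purine, transition)
base 16: T→C (pyrimidine→pyrimidine, transition)
base 21: T→C (pyrimidine→pyrimidine, transition)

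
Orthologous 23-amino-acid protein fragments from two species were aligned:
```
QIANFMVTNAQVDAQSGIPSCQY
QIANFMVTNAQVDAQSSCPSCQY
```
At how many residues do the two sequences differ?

The sequences differ at residues 17, 18 (1-based) — 2 in total.

2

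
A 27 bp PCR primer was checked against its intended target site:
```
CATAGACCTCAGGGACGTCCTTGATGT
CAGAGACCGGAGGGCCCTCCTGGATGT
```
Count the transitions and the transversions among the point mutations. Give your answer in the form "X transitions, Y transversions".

0 transitions, 6 transversions

Transitions (purine↔purine or pyrimidine↔pyrimidine): none.
Transversions (purine↔pyrimidine): 3 T→G, 9 T→G, 10 C→G, 15 A→C, 17 G→C, 22 T→G.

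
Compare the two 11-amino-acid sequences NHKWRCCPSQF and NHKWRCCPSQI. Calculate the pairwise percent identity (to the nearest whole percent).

91%

1 position differs (11), so 10 of 11 match: 10/11 = 90.91%.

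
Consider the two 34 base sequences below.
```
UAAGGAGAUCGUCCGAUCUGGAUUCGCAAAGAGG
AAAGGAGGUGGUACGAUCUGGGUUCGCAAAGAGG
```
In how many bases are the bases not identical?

Mismatches (1-based): base 1: U→A; base 8: A→G; base 10: C→G; base 13: C→A; base 22: A→G.

5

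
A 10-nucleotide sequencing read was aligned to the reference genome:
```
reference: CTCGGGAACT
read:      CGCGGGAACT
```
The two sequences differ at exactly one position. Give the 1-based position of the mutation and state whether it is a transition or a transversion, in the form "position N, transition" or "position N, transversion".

The sequences differ only at position 2: T→G (pyrimidine→purine), a transversion.

position 2, transversion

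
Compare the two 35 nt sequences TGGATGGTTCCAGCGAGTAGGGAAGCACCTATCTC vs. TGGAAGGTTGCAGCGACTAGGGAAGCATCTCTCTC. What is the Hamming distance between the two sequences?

The sequences differ at sites 5, 10, 17, 28, 31 (1-based) — 5 in total.

5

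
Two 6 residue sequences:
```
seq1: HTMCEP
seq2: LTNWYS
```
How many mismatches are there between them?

The sequences differ at positions 1, 3, 4, 5, 6 (1-based) — 5 in total.

5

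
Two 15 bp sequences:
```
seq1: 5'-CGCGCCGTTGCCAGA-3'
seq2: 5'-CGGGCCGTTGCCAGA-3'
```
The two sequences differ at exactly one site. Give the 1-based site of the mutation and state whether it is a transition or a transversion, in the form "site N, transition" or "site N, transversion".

site 3, transversion

Site 3 changes C→G. C is a pyrimidine and G is a purine, so this is a transversion.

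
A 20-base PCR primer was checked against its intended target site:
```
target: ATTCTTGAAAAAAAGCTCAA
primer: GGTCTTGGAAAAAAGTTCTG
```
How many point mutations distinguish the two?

Comparing position by position, 6 bases differ: 1 (A/G), 2 (T/G), 8 (A/G), 16 (C/T), 19 (A/T), 20 (A/G).

6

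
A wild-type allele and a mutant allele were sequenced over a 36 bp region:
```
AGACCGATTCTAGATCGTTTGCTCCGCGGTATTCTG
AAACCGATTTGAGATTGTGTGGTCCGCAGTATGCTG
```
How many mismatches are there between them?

Comparing position by position, 8 positions differ: 2 (G/A), 10 (C/T), 11 (T/G), 16 (C/T), 19 (T/G), 22 (C/G), 28 (G/A), 33 (T/G).

8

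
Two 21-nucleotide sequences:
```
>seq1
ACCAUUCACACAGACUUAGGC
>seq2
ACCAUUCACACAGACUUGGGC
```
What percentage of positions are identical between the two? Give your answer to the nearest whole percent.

Mismatch at position 18 (1-based): 1 of 21.
Identical positions: 20/21 = 95.24% → 95%.

95%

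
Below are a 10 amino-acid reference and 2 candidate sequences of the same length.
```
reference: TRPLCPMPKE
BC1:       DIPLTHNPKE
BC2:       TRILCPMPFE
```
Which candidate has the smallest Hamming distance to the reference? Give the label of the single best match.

BC2

BC1 differs at 5 positions; BC2 differs at 2 positions. The closest is BC2.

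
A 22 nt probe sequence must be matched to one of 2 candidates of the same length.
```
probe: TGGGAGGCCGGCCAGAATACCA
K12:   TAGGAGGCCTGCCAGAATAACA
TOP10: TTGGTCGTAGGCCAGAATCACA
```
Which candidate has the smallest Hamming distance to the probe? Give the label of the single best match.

Hamming distances to probe — K12: 3; TOP10: 7.
Smallest is K12 with 3 mismatches.

K12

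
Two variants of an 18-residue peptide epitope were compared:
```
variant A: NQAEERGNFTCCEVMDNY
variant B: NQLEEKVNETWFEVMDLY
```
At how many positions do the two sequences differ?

The sequences differ at positions 3, 6, 7, 9, 11, 12, 17 (1-based) — 7 in total.

7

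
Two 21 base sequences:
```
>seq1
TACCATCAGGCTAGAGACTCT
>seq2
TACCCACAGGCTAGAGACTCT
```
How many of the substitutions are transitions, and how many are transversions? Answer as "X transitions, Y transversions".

0 transitions, 2 transversions

Mismatches (1-based):
site 5: A→C (purine→pyrimidine, transversion)
site 6: T→A (pyrimidine→purine, transversion)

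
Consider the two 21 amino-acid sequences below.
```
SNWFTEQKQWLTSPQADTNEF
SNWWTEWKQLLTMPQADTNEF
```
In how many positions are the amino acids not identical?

The sequences differ at positions 4, 7, 10, 13 (1-based) — 4 in total.

4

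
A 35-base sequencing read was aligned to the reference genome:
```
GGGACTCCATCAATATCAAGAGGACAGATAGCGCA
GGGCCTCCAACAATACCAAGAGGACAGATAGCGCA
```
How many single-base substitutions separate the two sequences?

The sequences differ at bases 4, 10, 16 (1-based) — 3 in total.

3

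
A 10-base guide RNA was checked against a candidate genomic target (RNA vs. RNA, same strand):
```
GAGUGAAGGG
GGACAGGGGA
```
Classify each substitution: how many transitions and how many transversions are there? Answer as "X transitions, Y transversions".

Mismatches (1-based):
site 2: A→G (purine→purine, transition)
site 3: G→A (purine→purine, transition)
site 4: U→C (pyrimidine→pyrimidine, transition)
site 5: G→A (purine→purine, transition)
site 6: A→G (purine→purine, transition)
site 7: A→G (purine→purine, transition)
site 10: G→A (purine→purine, transition)

7 transitions, 0 transversions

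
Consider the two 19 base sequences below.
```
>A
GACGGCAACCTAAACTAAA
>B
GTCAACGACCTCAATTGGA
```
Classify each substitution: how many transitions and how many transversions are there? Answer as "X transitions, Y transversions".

Mismatches (1-based):
site 2: A→T (purine→pyrimidine, transversion)
site 4: G→A (purine→purine, transition)
site 5: G→A (purine→purine, transition)
site 7: A→G (purine→purine, transition)
site 12: A→C (purine→pyrimidine, transversion)
site 15: C→T (pyrimidine→pyrimidine, transition)
site 17: A→G (purine→purine, transition)
site 18: A→G (purine→purine, transition)

6 transitions, 2 transversions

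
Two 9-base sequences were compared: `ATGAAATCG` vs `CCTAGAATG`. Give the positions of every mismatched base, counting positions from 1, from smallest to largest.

Scanning 1-based: 1: A/C; 2: T/C; 3: G/T; 5: A/G; 7: T/A; 8: C/T.

1, 2, 3, 5, 7, 8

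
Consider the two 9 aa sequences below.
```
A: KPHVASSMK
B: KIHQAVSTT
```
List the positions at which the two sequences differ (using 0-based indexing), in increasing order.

1, 3, 5, 7, 8

Differences at position 1 (P→I), position 3 (V→Q), position 5 (S→V), position 7 (M→T), position 8 (K→T).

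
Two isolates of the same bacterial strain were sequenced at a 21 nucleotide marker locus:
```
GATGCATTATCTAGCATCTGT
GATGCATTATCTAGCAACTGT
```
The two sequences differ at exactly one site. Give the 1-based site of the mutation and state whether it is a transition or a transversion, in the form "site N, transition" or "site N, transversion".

Site 17 changes T→A. T is a pyrimidine and A is a purine, so this is a transversion.

site 17, transversion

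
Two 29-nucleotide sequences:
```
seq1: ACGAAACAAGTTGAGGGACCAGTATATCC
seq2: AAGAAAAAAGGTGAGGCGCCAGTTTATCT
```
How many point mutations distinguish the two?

7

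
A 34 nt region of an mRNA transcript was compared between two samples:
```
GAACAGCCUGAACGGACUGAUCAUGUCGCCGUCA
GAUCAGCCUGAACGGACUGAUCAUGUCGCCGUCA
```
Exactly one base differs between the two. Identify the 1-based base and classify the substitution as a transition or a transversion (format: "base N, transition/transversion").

base 3, transversion

The sequences differ only at base 3: A→U (purine→pyrimidine), a transversion.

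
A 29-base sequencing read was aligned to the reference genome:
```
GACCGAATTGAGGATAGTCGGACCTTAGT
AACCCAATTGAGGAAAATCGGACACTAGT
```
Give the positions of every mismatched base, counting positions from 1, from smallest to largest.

1, 5, 15, 17, 24, 25

Scanning 1-based: 1: G/A; 5: G/C; 15: T/A; 17: G/A; 24: C/A; 25: T/C.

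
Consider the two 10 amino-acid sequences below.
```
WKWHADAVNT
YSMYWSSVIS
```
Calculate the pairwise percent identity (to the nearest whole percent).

10%

Mismatches at positions 1, 2, 3, 4, 5, 6, 7, 9, 10 (1-based): 9 of 10.
Identical positions: 1/10 = 10% → 10%.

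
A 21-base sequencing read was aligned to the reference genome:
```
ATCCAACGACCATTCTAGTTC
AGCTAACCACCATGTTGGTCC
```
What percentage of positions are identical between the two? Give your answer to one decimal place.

66.7%

7 positions differ (2, 4, 8, 14, 15, 17, 20), so 14 of 21 match: 14/21 = 66.67%.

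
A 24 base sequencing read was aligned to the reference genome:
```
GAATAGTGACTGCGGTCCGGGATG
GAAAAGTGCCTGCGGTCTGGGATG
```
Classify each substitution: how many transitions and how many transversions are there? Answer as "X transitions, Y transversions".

Mismatches (1-based):
base 4: T→A (pyrimidine→purine, transversion)
base 9: A→C (purine→pyrimidine, transversion)
base 18: C→T (pyrimidine→pyrimidine, transition)

1 transition, 2 transversions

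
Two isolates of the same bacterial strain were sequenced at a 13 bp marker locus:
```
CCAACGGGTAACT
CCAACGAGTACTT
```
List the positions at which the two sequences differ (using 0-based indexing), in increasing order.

6, 10, 11

Differences at position 6 (G→A), position 10 (A→C), position 11 (C→T).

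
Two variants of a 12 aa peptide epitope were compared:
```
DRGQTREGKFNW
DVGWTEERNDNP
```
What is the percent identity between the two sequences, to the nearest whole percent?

42%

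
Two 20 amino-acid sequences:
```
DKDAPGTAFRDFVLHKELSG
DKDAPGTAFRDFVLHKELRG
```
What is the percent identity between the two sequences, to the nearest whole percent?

95%

1 position differs (19), so 19 of 20 match: 19/20 = 95%.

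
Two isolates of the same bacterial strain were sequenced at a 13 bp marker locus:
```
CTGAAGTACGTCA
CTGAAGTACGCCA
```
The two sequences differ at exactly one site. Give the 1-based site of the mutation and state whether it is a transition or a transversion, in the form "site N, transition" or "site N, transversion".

Site 11 changes T→C. T is a pyrimidine and C is a pyrimidine, so this is a transition.

site 11, transition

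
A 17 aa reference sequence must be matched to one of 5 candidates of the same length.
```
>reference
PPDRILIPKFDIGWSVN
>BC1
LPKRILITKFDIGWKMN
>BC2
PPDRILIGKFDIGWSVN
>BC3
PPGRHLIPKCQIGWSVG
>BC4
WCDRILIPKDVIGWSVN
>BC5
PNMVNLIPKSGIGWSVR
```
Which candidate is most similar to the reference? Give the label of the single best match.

BC1 differs at 5 residues; BC2 differs at 1 residue; BC3 differs at 5 residues; BC4 differs at 4 residues; BC5 differs at 7 residues. The closest is BC2.

BC2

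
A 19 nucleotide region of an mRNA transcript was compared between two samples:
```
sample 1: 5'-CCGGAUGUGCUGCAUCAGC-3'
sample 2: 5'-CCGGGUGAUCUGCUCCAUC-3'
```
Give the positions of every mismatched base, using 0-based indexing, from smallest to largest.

4, 7, 8, 13, 14, 17

Scanning 0-based: 4: A/G; 7: U/A; 8: G/U; 13: A/U; 14: U/C; 17: G/U.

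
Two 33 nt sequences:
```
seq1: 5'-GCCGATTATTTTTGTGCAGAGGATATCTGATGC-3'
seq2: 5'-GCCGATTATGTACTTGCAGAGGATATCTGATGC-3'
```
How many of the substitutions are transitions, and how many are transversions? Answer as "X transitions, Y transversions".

Mismatches (1-based):
position 10: T→G (pyrimidine→purine, transversion)
position 12: T→A (pyrimidine→purine, transversion)
position 13: T→C (pyrimidine→pyrimidine, transition)
position 14: G→T (purine→pyrimidine, transversion)

1 transition, 3 transversions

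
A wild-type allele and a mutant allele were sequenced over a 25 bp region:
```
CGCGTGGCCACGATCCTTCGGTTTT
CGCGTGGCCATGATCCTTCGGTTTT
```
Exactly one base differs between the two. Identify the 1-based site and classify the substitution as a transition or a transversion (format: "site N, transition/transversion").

site 11, transition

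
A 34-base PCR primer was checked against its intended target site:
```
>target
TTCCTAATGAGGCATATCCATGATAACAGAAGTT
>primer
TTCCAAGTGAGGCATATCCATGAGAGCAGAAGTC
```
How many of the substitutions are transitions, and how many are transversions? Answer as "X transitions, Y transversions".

3 transitions, 2 transversions

Mismatches (1-based):
site 5: T→A (pyrimidine→purine, transversion)
site 7: A→G (purine→purine, transition)
site 24: T→G (pyrimidine→purine, transversion)
site 26: A→G (purine→purine, transition)
site 34: T→C (pyrimidine→pyrimidine, transition)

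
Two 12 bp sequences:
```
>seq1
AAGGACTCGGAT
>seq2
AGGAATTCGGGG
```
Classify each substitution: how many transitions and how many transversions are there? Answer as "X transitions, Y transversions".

4 transitions, 1 transversion

Transitions (purine↔purine or pyrimidine↔pyrimidine): 2 A→G, 4 G→A, 6 C→T, 11 A→G.
Transversions (purine↔pyrimidine): 12 T→G.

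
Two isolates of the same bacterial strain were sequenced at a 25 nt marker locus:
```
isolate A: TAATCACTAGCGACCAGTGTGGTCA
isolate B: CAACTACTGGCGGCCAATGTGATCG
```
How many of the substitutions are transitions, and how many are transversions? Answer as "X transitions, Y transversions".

Transitions (purine↔purine or pyrimidine↔pyrimidine): 1 T→C, 4 T→C, 5 C→T, 9 A→G, 13 A→G, 17 G→A, 22 G→A, 25 A→G.
Transversions (purine↔pyrimidine): none.

8 transitions, 0 transversions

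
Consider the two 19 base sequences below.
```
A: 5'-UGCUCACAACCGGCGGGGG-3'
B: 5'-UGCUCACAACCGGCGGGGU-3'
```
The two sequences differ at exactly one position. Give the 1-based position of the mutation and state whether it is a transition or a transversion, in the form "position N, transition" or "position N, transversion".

position 19, transversion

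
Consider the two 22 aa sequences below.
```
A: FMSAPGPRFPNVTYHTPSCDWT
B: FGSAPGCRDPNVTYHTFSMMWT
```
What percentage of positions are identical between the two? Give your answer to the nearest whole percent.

73%

Mismatches at positions 2, 7, 9, 17, 19, 20 (1-based): 6 of 22.
Identical positions: 16/22 = 72.73% → 73%.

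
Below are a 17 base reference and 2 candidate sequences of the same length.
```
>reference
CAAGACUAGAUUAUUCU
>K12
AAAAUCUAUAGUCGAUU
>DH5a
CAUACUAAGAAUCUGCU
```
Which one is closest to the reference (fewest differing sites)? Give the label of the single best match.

Hamming distances to reference — K12: 9; DH5a: 8.
Smallest is DH5a with 8 mismatches.

DH5a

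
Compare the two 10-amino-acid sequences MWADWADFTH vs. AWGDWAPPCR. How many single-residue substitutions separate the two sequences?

Mismatches (1-based): position 1: M→A; position 3: A→G; position 7: D→P; position 8: F→P; position 9: T→C; position 10: H→R.

6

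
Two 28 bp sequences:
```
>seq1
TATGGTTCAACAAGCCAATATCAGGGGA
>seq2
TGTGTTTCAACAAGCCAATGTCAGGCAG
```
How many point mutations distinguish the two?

The sequences differ at bases 2, 5, 20, 26, 27, 28 (1-based) — 6 in total.

6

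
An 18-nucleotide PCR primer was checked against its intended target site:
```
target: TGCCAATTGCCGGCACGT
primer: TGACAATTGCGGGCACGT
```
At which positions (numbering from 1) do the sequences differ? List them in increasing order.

3, 11

Differences at position 3 (C→A), position 11 (C→G).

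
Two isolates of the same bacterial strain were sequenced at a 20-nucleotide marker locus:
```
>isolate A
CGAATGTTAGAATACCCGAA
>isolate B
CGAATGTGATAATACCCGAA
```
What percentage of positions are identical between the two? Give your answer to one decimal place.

90.0%

Mismatches at positions 8, 10 (1-based): 2 of 20.
Identical positions: 18/20 = 90% → 90.0%.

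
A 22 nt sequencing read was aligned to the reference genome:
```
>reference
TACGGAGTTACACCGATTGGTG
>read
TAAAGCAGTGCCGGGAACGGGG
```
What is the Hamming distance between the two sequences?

Comparing position by position, 12 positions differ: 3 (C/A), 4 (G/A), 6 (A/C), 7 (G/A), 8 (T/G), 10 (A/G), 12 (A/C), 13 (C/G), 14 (C/G), 17 (T/A), 18 (T/C), 21 (T/G).

12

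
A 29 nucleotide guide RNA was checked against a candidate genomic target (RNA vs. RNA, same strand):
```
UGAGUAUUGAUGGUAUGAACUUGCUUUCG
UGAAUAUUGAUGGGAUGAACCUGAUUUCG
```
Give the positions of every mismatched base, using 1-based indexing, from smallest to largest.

4, 14, 21, 24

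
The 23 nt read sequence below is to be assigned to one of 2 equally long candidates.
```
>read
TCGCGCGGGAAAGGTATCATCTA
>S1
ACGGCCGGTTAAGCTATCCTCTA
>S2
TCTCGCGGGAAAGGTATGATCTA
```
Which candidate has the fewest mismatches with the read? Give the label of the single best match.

S2

S1 differs at 7 bases; S2 differs at 2 bases. The closest is S2.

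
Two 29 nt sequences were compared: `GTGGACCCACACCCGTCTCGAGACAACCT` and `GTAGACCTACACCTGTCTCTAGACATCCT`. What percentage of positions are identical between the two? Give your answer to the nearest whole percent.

83%

Mismatches at positions 3, 8, 14, 20, 26 (1-based): 5 of 29.
Identical positions: 24/29 = 82.76% → 83%.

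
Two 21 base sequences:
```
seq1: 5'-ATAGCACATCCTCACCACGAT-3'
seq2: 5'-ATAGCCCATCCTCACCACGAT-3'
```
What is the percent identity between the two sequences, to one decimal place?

1 position differs (6), so 20 of 21 match: 20/21 = 95.24%.

95.2%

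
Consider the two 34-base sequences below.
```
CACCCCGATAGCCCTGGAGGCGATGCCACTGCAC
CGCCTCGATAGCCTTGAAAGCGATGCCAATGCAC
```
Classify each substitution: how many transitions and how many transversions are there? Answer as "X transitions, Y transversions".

Mismatches (1-based):
base 2: A→G (purine→purine, transition)
base 5: C→T (pyrimidine→pyrimidine, transition)
base 14: C→T (pyrimidine→pyrimidine, transition)
base 17: G→A (purine→purine, transition)
base 19: G→A (purine→purine, transition)
base 29: C→A (pyrimidine→purine, transversion)

5 transitions, 1 transversion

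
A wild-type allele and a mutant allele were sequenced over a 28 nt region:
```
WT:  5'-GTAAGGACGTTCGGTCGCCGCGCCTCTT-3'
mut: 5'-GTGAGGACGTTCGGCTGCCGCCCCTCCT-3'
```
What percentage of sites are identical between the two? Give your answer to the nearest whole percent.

Mismatches at positions 3, 15, 16, 22, 27 (1-based): 5 of 28.
Identical positions: 23/28 = 82.14% → 82%.

82%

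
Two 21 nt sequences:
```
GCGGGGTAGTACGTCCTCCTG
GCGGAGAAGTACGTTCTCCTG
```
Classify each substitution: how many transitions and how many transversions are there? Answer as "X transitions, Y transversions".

Mismatches (1-based):
base 5: G→A (purine→purine, transition)
base 7: T→A (pyrimidine→purine, transversion)
base 15: C→T (pyrimidine→pyrimidine, transition)

2 transitions, 1 transversion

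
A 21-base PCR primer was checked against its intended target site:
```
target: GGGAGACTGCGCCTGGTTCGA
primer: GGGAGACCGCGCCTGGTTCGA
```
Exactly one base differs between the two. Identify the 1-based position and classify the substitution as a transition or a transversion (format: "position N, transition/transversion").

position 8, transition

The sequences differ only at position 8: T→C (pyrimidine→pyrimidine), a transition.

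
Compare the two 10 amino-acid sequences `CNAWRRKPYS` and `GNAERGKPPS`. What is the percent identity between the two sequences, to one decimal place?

4 positions differ (1, 4, 6, 9), so 6 of 10 match: 6/10 = 60%.

60.0%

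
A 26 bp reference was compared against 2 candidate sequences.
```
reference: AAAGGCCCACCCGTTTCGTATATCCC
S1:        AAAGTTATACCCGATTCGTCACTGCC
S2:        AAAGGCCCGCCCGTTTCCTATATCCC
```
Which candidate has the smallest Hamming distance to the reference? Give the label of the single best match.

S2

S1 differs at 9 bases; S2 differs at 2 bases. The closest is S2.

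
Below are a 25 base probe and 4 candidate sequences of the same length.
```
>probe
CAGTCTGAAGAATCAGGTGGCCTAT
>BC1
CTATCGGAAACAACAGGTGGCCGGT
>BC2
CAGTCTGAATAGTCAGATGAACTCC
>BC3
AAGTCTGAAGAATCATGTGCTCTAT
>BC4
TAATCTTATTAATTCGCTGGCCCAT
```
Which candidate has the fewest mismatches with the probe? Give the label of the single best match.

BC3

Hamming distances to probe — BC1: 8; BC2: 7; BC3: 4; BC4: 9.
Smallest is BC3 with 4 mismatches.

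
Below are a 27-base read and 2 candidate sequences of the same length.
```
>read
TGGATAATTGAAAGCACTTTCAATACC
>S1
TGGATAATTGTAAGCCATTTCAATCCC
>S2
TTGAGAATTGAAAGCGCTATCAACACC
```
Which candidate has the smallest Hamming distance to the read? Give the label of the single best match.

S1 differs at 4 sites; S2 differs at 5 sites. The closest is S1.

S1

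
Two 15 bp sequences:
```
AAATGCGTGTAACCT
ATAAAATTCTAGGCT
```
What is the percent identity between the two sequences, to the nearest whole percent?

8 positions differ (2, 4, 5, 6, 7, 9, 12, 13), so 7 of 15 match: 7/15 = 46.67%.

47%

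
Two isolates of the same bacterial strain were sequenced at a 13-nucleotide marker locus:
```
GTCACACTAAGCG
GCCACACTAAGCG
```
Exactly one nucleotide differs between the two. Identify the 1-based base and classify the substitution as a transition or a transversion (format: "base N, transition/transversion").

The sequences differ only at base 2: T→C (pyrimidine→pyrimidine), a transition.

base 2, transition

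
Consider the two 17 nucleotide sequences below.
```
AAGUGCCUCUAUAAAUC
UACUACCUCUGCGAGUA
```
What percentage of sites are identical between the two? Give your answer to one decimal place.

52.9%

8 positions differ (1, 3, 5, 11, 12, 13, 15, 17), so 9 of 17 match: 9/17 = 52.94%.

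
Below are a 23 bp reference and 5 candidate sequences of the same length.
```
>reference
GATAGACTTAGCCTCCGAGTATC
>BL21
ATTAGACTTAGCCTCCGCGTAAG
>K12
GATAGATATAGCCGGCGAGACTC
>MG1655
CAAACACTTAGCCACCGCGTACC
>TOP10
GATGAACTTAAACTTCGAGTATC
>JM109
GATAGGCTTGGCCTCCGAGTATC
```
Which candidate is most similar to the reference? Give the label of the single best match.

JM109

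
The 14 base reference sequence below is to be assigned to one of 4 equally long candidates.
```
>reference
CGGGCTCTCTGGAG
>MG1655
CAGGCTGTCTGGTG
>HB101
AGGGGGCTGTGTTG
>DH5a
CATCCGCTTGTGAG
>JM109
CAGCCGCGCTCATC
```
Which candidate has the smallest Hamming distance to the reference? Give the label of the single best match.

MG1655

Hamming distances to reference — MG1655: 3; HB101: 6; DH5a: 7; JM109: 8.
Smallest is MG1655 with 3 mismatches.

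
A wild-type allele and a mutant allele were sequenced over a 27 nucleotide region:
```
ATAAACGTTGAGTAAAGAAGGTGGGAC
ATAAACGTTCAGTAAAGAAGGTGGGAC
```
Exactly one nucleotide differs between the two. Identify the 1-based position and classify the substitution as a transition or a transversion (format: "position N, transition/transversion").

The sequences differ only at position 10: G→C (purine→pyrimidine), a transversion.

position 10, transversion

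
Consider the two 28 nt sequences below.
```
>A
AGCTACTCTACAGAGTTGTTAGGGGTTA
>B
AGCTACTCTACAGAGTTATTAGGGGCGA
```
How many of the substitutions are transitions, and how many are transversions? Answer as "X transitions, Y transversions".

2 transitions, 1 transversion

Mismatches (1-based):
position 18: G→A (purine→purine, transition)
position 26: T→C (pyrimidine→pyrimidine, transition)
position 27: T→G (pyrimidine→purine, transversion)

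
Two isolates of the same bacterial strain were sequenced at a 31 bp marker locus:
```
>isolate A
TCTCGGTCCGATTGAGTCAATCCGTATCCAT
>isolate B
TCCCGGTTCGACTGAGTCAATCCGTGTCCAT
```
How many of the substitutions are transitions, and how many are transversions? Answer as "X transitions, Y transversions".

Transitions (purine↔purine or pyrimidine↔pyrimidine): 3 T→C, 8 C→T, 12 T→C, 26 A→G.
Transversions (purine↔pyrimidine): none.

4 transitions, 0 transversions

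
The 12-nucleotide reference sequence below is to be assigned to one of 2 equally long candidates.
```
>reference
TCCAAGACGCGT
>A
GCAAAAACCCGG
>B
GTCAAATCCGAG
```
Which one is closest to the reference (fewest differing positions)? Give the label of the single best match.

A differs at 5 positions; B differs at 8 positions. The closest is A.

A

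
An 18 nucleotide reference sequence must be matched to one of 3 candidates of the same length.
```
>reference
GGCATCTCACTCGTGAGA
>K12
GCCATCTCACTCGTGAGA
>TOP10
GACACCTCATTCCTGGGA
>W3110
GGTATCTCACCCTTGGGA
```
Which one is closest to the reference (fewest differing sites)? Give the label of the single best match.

K12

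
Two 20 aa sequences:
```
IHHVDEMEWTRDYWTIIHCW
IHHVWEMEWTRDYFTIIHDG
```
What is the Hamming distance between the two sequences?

4

Mismatches (1-based): position 5: D→W; position 14: W→F; position 19: C→D; position 20: W→G.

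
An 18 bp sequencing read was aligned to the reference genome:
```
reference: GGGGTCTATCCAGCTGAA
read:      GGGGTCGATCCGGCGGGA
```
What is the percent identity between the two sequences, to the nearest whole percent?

78%

4 positions differ (7, 12, 15, 17), so 14 of 18 match: 14/18 = 77.78%.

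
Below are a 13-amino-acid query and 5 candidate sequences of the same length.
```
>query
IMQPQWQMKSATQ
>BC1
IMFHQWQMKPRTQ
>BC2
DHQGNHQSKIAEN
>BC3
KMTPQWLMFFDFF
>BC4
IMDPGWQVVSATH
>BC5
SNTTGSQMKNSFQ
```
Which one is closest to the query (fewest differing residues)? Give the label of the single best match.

BC1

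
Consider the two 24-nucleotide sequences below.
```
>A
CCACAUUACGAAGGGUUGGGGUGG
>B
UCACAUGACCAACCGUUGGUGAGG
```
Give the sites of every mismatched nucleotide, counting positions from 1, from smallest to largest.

Scanning 1-based: 1: C/U; 7: U/G; 10: G/C; 13: G/C; 14: G/C; 20: G/U; 22: U/A.

1, 7, 10, 13, 14, 20, 22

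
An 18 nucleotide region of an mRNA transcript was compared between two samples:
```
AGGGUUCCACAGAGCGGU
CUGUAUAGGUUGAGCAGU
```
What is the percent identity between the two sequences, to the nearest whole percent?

44%

10 positions differ (1, 2, 4, 5, 7, 8, 9, 10, 11, 16), so 8 of 18 match: 8/18 = 44.44%.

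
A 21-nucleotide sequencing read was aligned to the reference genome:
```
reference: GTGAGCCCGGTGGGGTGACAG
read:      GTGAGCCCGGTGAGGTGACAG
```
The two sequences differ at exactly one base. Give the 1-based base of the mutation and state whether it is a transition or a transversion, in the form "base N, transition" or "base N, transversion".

base 13, transition

The sequences differ only at base 13: G→A (purine→purine), a transition.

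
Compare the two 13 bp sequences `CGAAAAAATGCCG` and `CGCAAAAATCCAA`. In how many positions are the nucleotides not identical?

The sequences differ at positions 3, 10, 12, 13 (1-based) — 4 in total.

4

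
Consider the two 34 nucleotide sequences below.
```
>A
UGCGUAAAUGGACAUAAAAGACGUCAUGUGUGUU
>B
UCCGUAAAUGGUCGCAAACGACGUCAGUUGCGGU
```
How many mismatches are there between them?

Comparing position by position, 9 bases differ: 2 (G/C), 12 (A/U), 14 (A/G), 15 (U/C), 19 (A/C), 27 (U/G), 28 (G/U), 31 (U/C), 33 (U/G).

9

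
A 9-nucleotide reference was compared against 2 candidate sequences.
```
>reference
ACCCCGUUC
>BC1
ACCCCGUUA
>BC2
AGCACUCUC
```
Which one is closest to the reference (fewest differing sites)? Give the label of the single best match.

BC1

Hamming distances to reference — BC1: 1; BC2: 4.
Smallest is BC1 with 1 mismatch.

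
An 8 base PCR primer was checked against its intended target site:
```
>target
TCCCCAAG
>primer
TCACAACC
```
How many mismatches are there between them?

The sequences differ at positions 3, 5, 7, 8 (1-based) — 4 in total.

4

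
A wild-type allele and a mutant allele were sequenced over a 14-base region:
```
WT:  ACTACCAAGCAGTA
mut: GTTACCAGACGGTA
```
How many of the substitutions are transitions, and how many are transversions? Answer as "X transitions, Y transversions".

Transitions (purine↔purine or pyrimidine↔pyrimidine): 1 A→G, 2 C→T, 8 A→G, 9 G→A, 11 A→G.
Transversions (purine↔pyrimidine): none.

5 transitions, 0 transversions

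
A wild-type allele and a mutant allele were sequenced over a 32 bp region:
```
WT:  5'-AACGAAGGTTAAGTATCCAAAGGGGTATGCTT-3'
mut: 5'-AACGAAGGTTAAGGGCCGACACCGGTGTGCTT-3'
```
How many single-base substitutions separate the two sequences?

8

The sequences differ at positions 14, 15, 16, 18, 20, 22, 23, 27 (1-based) — 8 in total.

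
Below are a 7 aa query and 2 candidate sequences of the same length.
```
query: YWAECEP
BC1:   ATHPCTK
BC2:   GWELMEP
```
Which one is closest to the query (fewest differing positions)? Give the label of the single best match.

BC1 differs at 6 positions; BC2 differs at 4 positions. The closest is BC2.

BC2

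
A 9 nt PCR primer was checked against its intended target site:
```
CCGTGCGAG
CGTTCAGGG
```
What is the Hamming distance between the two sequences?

5

The sequences differ at positions 2, 3, 5, 6, 8 (1-based) — 5 in total.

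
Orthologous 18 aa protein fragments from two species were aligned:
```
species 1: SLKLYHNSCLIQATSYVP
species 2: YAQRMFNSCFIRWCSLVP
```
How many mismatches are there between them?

11

Comparing position by position, 11 residues differ: 1 (S/Y), 2 (L/A), 3 (K/Q), 4 (L/R), 5 (Y/M), 6 (H/F), 10 (L/F), 12 (Q/R), 13 (A/W), 14 (T/C), 16 (Y/L).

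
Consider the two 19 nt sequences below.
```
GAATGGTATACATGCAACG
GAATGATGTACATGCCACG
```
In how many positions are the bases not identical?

Mismatches (1-based): position 6: G→A; position 8: A→G; position 16: A→C.

3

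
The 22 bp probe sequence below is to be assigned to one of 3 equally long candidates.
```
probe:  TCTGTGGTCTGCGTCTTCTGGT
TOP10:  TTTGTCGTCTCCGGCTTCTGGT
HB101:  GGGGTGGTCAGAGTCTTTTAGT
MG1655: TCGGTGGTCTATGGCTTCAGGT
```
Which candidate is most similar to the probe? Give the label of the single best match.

Hamming distances to probe — TOP10: 4; HB101: 7; MG1655: 5.
Smallest is TOP10 with 4 mismatches.

TOP10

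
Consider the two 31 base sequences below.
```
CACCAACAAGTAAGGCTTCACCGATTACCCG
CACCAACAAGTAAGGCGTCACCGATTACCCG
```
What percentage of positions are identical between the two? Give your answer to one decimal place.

96.8%

Mismatch at position 17 (1-based): 1 of 31.
Identical positions: 30/31 = 96.77% → 96.8%.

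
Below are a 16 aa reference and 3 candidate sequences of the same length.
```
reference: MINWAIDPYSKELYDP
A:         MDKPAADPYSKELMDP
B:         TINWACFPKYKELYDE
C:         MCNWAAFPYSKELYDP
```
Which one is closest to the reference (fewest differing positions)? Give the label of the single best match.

C

A differs at 5 positions; B differs at 6 positions; C differs at 3 positions. The closest is C.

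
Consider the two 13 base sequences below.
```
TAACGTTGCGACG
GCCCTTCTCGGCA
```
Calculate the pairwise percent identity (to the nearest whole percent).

Mismatches at positions 1, 2, 3, 5, 7, 8, 11, 13 (1-based): 8 of 13.
Identical positions: 5/13 = 38.46% → 38%.

38%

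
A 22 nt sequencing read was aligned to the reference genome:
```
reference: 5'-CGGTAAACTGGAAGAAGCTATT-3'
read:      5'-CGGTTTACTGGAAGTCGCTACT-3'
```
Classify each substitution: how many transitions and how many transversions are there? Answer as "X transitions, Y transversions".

1 transition, 4 transversions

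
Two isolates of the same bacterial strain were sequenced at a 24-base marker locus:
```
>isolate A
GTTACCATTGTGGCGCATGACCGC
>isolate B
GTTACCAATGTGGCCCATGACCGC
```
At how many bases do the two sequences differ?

2

The sequences differ at bases 8, 15 (1-based) — 2 in total.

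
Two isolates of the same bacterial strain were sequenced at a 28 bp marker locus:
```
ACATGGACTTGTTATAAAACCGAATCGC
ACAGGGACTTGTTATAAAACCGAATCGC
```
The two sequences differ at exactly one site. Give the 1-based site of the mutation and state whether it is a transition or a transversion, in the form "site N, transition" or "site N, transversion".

The sequences differ only at site 4: T→G (pyrimidine→purine), a transversion.

site 4, transversion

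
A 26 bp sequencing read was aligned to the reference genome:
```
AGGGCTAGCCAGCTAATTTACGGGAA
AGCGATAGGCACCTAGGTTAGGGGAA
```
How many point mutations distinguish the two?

Comparing position by position, 7 bases differ: 3 (G/C), 5 (C/A), 9 (C/G), 12 (G/C), 16 (A/G), 17 (T/G), 21 (C/G).

7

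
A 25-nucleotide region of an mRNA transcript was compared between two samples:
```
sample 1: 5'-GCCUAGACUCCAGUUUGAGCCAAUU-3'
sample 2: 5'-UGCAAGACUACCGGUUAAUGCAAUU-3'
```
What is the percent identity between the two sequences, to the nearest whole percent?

64%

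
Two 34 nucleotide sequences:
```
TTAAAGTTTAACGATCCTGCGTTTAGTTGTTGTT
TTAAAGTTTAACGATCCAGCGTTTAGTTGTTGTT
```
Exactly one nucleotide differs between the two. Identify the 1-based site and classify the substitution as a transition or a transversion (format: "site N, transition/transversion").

site 18, transversion

The sequences differ only at site 18: T→A (pyrimidine→purine), a transversion.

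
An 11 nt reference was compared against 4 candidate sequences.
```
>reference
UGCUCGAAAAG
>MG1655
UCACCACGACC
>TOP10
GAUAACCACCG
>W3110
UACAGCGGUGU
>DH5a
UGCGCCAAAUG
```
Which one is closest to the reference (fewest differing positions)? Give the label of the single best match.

MG1655 differs at 8 positions; TOP10 differs at 9 positions; W3110 differs at 9 positions; DH5a differs at 3 positions. The closest is DH5a.

DH5a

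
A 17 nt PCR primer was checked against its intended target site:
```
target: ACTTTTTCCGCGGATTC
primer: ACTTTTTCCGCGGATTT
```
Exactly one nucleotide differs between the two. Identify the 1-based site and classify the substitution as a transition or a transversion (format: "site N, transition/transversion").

site 17, transition

Site 17 changes C→T. C is a pyrimidine and T is a pyrimidine, so this is a transition.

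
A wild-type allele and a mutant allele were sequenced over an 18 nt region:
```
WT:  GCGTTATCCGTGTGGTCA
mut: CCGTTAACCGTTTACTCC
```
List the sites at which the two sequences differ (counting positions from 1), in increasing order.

1, 7, 12, 14, 15, 18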